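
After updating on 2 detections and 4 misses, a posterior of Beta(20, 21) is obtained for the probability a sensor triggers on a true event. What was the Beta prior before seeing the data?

A Beta(α, β) prior with s successes and f failures in binomial data gives a Beta(α+s, β+f) posterior.
Subtract the data counts: 20−2=18, 21−4=17.

Beta(18, 17)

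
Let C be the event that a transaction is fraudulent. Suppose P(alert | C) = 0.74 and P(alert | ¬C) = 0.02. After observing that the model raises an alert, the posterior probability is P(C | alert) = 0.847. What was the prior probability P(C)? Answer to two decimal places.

P(C) = 0.13

In odds form, posterior odds = prior odds × likelihood ratio, so prior odds = posterior odds ÷ LR.
Posterior odds = 0.847/(1−0.847) = 5.5359. LR = 0.74/0.02 = 37.0000.
Prior odds = 5.5359/37.0000 = 0.1496, so P(C) = 0.1496/(1+0.1496) ≈ 0.13.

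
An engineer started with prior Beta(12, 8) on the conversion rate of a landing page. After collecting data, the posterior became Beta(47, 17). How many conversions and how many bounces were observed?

35 conversions and 9 bounces

Under Beta–binomial conjugacy the posterior parameters are (a+s, b+f).
So s = 47 − 12 = 35 and f = 17 − 8 = 9.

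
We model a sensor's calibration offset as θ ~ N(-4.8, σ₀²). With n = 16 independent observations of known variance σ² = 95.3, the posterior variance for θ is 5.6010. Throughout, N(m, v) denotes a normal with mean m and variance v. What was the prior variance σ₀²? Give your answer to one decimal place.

Posterior precision equals prior precision plus data precision: 1/σ_n² = 1/σ₀² + n/σ².
So 1/σ₀² = 1/5.6010 − 16/95.3 = 0.178540 − 0.167891 = 0.010649.
Hence σ₀² = 1/0.010649 ≈ 93.9.

σ₀² = 93.9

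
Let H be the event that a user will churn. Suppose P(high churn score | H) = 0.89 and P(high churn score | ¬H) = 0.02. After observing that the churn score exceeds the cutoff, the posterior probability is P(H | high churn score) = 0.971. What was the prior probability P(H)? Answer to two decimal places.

P(H) = 0.43

Bayes' rule in odds form gives O(H|E) = O(H)·[P(E|H)/P(E|¬H)], hence O(H) = O(H|E)/LR.
Posterior odds = 0.971/(1−0.971) = 33.4828. LR = 0.89/0.02 = 44.5000.
Prior odds = 33.4828/44.5000 = 0.7524, so P(H) = 0.7524/(1+0.7524) ≈ 0.43.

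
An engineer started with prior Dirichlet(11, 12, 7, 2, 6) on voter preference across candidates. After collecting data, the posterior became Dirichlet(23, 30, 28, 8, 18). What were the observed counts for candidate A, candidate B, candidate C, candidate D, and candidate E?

For a Dirichlet(α) prior with multinomial counts c, the posterior is Dirichlet(α + c) componentwise.
Counts are posterior − prior componentwise: 23−11=12, 30−12=18, 28−7=21, 8−2=6, 18−6=12.

counts (12, 18, 21, 6, 12)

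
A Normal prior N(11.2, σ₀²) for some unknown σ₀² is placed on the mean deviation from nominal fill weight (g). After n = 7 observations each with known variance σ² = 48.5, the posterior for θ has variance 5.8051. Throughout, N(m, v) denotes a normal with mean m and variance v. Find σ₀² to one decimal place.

Posterior precision equals prior precision plus data precision: 1/σ_n² = 1/σ₀² + n/σ².
So 1/σ₀² = 1/5.8051 − 7/48.5 = 0.172262 − 0.144330 = 0.027932.
Hence σ₀² = 1/0.027932 ≈ 35.8.

σ₀² = 35.8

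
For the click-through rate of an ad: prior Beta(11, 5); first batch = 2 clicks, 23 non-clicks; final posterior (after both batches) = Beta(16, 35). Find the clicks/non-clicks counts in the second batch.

3 clicks and 7 non-clicks

Because Beta–binomial updating is additive in the counts, the combined data contributed (α_post−α_prior, β_post−β_prior) successes and failures.
Total across both batches: 16−11=5 clicks, 35−5=30 non-clicks.
Subtract the first batch: 5−2=3 clicks and 30−23=7 non-clicks.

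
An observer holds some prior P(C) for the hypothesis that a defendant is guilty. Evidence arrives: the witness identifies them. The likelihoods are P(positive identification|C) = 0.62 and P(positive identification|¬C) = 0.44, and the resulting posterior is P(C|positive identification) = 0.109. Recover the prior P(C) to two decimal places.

P(C) = 0.08

Bayes' rule in odds form gives O(C|E) = O(C)·[P(E|C)/P(E|¬C)], hence O(C) = O(C|E)/LR.
Posterior odds = 0.109/(1−0.109) = 0.1223. LR = 0.62/0.44 = 1.4091.
Prior odds = 0.1223/1.4091 = 0.0868, so P(C) = 0.0868/(1+0.0868) ≈ 0.08.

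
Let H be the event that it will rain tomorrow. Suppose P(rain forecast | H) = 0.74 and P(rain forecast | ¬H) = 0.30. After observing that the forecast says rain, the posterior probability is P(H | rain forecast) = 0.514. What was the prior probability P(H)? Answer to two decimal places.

Bayes' rule in odds form gives O(H|E) = O(H)·[P(E|H)/P(E|¬H)], hence O(H) = O(H|E)/LR.
Posterior odds = 0.514/(1−0.514) = 1.0576. LR = 0.74/0.30 = 2.4667.
Prior odds = 1.0576/2.4667 = 0.4288, so P(H) = 0.4288/(1+0.4288) ≈ 0.30.

P(H) = 0.30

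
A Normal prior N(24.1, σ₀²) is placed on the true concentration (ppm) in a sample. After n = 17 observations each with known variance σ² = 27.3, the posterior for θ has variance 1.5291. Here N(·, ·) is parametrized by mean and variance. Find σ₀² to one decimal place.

σ₀² = 32.0

Posterior precision equals prior precision plus data precision: 1/σ_n² = 1/σ₀² + n/σ².
So 1/σ₀² = 1/1.5291 − 17/27.3 = 0.653979 − 0.622711 = 0.031268.
Hence σ₀² = 1/0.031268 ≈ 32.0.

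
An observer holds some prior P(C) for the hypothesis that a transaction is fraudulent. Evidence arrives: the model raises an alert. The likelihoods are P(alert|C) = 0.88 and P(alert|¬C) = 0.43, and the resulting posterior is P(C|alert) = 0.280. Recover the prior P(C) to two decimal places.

P(C) = 0.16

Bayes' rule in odds form gives O(C|E) = O(C)·[P(E|C)/P(E|¬C)], hence O(C) = O(C|E)/LR.
Posterior odds = 0.280/(1−0.280) = 0.3889. LR = 0.88/0.43 = 2.0465.
Prior odds = 0.3889/2.0465 = 0.1900, so P(C) = 0.1900/(1+0.1900) ≈ 0.16.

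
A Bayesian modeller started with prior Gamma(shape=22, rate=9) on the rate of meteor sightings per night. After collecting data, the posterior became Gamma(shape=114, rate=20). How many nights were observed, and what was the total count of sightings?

Gamma–Poisson conjugacy: posterior shape = α + Σxᵢ, posterior rate = β + n.
Matching: Σxᵢ = 114 − 22 = 92 and n = 20 − 9 = 11.

n = 11 nights with total 92 sightings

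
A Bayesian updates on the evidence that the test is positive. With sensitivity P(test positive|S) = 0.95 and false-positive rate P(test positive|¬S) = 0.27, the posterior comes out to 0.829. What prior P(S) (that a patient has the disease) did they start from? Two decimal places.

Bayes' rule in odds form gives O(S|E) = O(S)·[P(E|S)/P(E|¬S)], hence O(S) = O(S|E)/LR.
Posterior odds = 0.829/(1−0.829) = 4.8480. LR = 0.95/0.27 = 3.5185.
Prior odds = 4.8480/3.5185 = 1.3779, so P(S) = 1.3779/(1+1.3779) ≈ 0.58.

P(S) = 0.58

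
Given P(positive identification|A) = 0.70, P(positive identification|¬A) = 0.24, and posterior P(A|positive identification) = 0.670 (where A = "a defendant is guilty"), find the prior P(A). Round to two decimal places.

In odds form, posterior odds = prior odds × likelihood ratio, so prior odds = posterior odds ÷ LR.
Posterior odds = 0.670/(1−0.670) = 2.0303. LR = 0.70/0.24 = 2.9167.
Prior odds = 2.0303/2.9167 = 0.6961, so P(A) = 0.6961/(1+0.6961) ≈ 0.41.

P(A) = 0.41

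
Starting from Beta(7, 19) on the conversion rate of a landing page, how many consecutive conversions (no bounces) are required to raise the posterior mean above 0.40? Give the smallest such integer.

After k conversions and 0 bounces the posterior is Beta(7+k, 19), with mean (7+k)/(7+19+k).
Set (7+k)/(26+k) > 0.40 and solve: k > (0.40·26 − 7)/(1 − 0.40) = 5.667.
The smallest integer exceeding 5.667 is 6.

k = 6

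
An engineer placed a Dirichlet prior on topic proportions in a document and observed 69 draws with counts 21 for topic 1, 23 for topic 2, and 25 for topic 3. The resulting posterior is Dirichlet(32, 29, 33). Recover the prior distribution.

For a Dirichlet(α) prior with multinomial counts c, the posterior is Dirichlet(α + c) componentwise.
Subtract each count from the matching posterior parameter: 32−21=11, 29−23=6, 33−25=8.

Dirichlet(11, 6, 8)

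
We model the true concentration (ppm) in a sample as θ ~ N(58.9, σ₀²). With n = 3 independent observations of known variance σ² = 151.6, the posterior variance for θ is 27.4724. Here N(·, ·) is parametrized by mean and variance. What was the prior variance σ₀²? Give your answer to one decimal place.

σ₀² = 60.2

For the Normal–Normal model with known σ², precisions add: τ_n = τ₀ + n/σ².
So 1/σ₀² = 1/27.4724 − 3/151.6 = 0.036400 − 0.019789 = 0.016611.
Hence σ₀² = 1/0.016611 ≈ 60.2.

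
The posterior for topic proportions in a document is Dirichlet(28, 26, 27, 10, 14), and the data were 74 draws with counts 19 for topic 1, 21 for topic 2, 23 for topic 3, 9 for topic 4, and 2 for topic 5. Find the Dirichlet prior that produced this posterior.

For a Dirichlet(α) prior with multinomial counts c, the posterior is Dirichlet(α + c) componentwise.
Subtract each count from the matching posterior parameter: 28−19=9, 26−21=5, 27−23=4, 10−9=1, 14−2=12.

Dirichlet(9, 5, 4, 1, 12)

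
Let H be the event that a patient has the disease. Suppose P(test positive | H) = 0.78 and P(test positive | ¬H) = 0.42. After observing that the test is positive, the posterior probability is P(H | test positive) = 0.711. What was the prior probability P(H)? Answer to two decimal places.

P(H) = 0.57

In odds form, posterior odds = prior odds × likelihood ratio, so prior odds = posterior odds ÷ LR.
Posterior odds = 0.711/(1−0.711) = 2.4602. LR = 0.78/0.42 = 1.8571.
Prior odds = 2.4602/1.8571 = 1.3248, so P(H) = 1.3248/(1+1.3248) ≈ 0.57.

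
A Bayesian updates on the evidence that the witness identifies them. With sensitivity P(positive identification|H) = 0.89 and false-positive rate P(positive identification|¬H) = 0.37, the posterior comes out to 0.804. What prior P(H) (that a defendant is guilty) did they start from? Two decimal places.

In odds form, posterior odds = prior odds × likelihood ratio, so prior odds = posterior odds ÷ LR.
Posterior odds = 0.804/(1−0.804) = 4.1020. LR = 0.89/0.37 = 2.4054.
Prior odds = 4.1020/2.4054 = 1.7053, so P(H) = 1.7053/(1+1.7053) ≈ 0.63.

P(H) = 0.63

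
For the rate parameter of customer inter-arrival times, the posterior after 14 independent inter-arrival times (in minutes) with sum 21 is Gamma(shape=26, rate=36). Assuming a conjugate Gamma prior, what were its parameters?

Gamma(shape=12, rate=15)

Gamma–exponential conjugacy: posterior shape = α + n, posterior rate = β + Σtᵢ.
So α = 26 − 14 = 12 and β = 36 − 21 = 15.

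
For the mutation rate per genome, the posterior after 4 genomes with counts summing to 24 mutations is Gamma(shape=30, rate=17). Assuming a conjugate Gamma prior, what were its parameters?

A Gamma(α, β) prior (rate parametrization) on a Poisson rate with n observations summing to S gives posterior Gamma(α+S, β+n).
So α = 30 − 24 = 6 and β = 17 − 4 = 13.

Gamma(shape=6, rate=13)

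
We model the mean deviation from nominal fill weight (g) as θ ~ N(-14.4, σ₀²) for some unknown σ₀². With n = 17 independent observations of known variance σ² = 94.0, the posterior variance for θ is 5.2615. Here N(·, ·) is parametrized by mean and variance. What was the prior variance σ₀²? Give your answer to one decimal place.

Posterior precision equals prior precision plus data precision: 1/σ_n² = 1/σ₀² + n/σ².
So 1/σ₀² = 1/5.2615 − 17/94.0 = 0.190060 − 0.180851 = 0.009209.
Hence σ₀² = 1/0.009209 ≈ 108.6.

σ₀² = 108.6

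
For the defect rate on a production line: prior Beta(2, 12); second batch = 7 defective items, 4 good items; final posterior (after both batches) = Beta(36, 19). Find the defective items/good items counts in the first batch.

27 defective items and 3 good items

Sequential conjugate updates are equivalent to a single update on the pooled data, so total successes = posterior α − prior α and total failures = posterior β − prior β.
Total across both batches: 36−2=34 defective items, 19−12=7 good items.
Subtract the second batch: 34−7=27 defective items and 7−4=3 good items.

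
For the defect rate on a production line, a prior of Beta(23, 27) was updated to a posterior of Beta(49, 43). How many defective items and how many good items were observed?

26 defective items and 16 good items

Beta is conjugate to the binomial likelihood: posterior = Beta(α+s, β+f).
Match parameters: s=49−23=26, f=43−27=16.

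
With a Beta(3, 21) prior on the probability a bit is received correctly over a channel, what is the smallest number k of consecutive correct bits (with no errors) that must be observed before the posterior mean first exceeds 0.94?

k = 327

After k correct bits and 0 errors the posterior is Beta(3+k, 21), with mean (3+k)/(3+21+k).
Set (3+k)/(24+k) > 0.94 and solve: k > (0.94·24 − 3)/(1 − 0.94) = 326.000.
The smallest integer exceeding 326.000 is 327, and checking k=327: (330)/(351) = 0.9402 > 0.94.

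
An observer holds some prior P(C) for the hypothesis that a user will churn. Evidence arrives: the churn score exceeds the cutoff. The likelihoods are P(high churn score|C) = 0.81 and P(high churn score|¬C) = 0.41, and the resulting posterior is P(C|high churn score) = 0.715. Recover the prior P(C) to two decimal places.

Bayes' rule in odds form gives O(C|E) = O(C)·[P(E|C)/P(E|¬C)], hence O(C) = O(C|E)/LR.
Posterior odds = 0.715/(1−0.715) = 2.5088. LR = 0.81/0.41 = 1.9756.
Prior odds = 2.5088/1.9756 = 1.2699, so P(C) = 1.2699/(1+1.2699) ≈ 0.56.

P(C) = 0.56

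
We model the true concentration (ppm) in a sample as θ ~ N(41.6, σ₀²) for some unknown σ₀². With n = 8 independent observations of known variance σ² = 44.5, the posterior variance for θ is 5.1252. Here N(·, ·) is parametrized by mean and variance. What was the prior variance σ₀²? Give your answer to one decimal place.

σ₀² = 65.2

For the Normal–Normal model with known σ², precisions add: τ_n = τ₀ + n/σ².
So 1/σ₀² = 1/5.1252 − 8/44.5 = 0.195114 − 0.179775 = 0.015339.
Hence σ₀² = 1/0.015339 ≈ 65.2.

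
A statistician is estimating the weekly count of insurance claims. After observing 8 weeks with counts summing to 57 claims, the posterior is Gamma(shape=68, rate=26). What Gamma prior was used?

Gamma–Poisson conjugacy: posterior shape = α + Σxᵢ, posterior rate = β + n.
So α = 68 − 57 = 11 and β = 26 − 8 = 18.

Gamma(shape=11, rate=18)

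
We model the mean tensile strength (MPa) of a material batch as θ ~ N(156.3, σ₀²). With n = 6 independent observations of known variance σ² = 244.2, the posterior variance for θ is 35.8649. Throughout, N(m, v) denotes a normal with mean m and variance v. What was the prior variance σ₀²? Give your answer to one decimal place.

σ₀² = 301.9

For the Normal–Normal model with known σ², precisions add: τ_n = τ₀ + n/σ².
So 1/σ₀² = 1/35.8649 − 6/244.2 = 0.027882 − 0.024570 = 0.003312.
Hence σ₀² = 1/0.003312 ≈ 301.9.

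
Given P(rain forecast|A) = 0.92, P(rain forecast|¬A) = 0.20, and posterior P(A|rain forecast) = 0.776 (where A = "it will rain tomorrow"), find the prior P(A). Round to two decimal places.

In odds form, posterior odds = prior odds × likelihood ratio, so prior odds = posterior odds ÷ LR.
Posterior odds = 0.776/(1−0.776) = 3.4643. LR = 0.92/0.20 = 4.6000.
Prior odds = 3.4643/4.6000 = 0.7531, so P(A) = 0.7531/(1+0.7531) ≈ 0.43.

P(A) = 0.43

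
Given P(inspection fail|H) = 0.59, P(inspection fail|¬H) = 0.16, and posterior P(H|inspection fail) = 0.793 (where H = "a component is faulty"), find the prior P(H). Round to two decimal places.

P(H) = 0.51

In odds form, posterior odds = prior odds × likelihood ratio, so prior odds = posterior odds ÷ LR.
Posterior odds = 0.793/(1−0.793) = 3.8309. LR = 0.59/0.16 = 3.6875.
Prior odds = 3.8309/3.6875 = 1.0389, so P(H) = 1.0389/(1+1.0389) ≈ 0.51.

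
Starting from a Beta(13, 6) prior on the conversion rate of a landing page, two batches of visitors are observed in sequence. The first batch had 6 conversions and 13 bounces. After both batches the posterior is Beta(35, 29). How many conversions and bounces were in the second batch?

16 conversions and 10 bounces

Because Beta–binomial updating is additive in the counts, the combined data contributed (α_post−α_prior, β_post−β_prior) successes and failures.
Total across both batches: 35−13=22 conversions, 29−6=23 bounces.
Subtract the first batch: 22−6=16 conversions and 23−13=10 bounces.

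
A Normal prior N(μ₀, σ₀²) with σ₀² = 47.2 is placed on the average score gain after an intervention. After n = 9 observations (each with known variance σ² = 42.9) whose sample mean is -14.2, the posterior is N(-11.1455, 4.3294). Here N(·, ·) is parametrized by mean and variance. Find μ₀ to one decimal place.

μ₀ = 19.1

The posterior mean is a precision-weighted average: μ_n = (τ₀μ₀ + τ_data·x̄)/(τ₀+τ_data), with τ₀=1/σ₀² and τ_data=n/σ².
Here τ₀ = 1/47.2 = 0.021186 and τ_data = 9/42.9 = 0.209790, so τ_n = 0.230976.
Rearranging for μ₀: μ₀ = (μ_n·τ_n − τ_data·x̄)/τ₀ = (-11.1455·0.230976 − 0.209790·-14.2) / 0.021186 = 0.404675/0.021186 ≈ 19.1.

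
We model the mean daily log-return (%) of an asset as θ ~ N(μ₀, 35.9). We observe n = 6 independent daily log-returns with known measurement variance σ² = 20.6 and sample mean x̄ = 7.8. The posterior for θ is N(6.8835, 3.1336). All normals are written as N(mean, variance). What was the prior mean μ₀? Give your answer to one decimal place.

μ₀ = -2.7

With known observation variance, the Normal–Normal posterior has precision τ_n = τ₀ + n/σ² and mean μ_n = (τ₀μ₀ + (n/σ²)x̄)/τ_n.
Here τ₀ = 1/35.9 = 0.027855 and τ_data = 6/20.6 = 0.291262, so τ_n = 0.319117.
Rearranging for μ₀: μ₀ = (μ_n·τ_n − τ_data·x̄)/τ₀ = (6.8835·0.319117 − 0.291262·7.8) / 0.027855 = -0.075202/0.027855 ≈ -2.7.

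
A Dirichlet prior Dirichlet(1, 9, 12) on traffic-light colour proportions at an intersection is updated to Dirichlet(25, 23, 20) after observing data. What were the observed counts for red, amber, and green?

counts (24, 14, 8)

For a Dirichlet(α) prior with multinomial counts c, the posterior is Dirichlet(α + c) componentwise.
Counts are posterior − prior componentwise: 25−1=24, 23−9=14, 20−12=8.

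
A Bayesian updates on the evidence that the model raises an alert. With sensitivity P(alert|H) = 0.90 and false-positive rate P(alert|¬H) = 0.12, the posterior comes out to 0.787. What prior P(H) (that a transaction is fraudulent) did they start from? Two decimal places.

P(H) = 0.33

Bayes' rule in odds form gives O(H|E) = O(H)·[P(E|H)/P(E|¬H)], hence O(H) = O(H|E)/LR.
Posterior odds = 0.787/(1−0.787) = 3.6948. LR = 0.90/0.12 = 7.5000.
Prior odds = 3.6948/7.5000 = 0.4926, so P(H) = 0.4926/(1+0.4926) ≈ 0.33.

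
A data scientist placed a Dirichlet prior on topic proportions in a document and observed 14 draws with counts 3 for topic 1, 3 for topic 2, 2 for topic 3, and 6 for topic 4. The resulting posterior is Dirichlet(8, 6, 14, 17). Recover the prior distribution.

Dirichlet(5, 3, 12, 11)

For a Dirichlet(α) prior with multinomial counts c, the posterior is Dirichlet(α + c) componentwise.
Subtract each count from the matching posterior parameter: 8−3=5, 6−3=3, 14−2=12, 17−6=11.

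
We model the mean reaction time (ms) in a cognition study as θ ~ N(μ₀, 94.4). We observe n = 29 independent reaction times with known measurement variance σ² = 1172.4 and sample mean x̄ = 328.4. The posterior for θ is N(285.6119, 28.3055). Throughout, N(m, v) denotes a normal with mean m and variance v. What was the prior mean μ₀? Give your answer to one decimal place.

The posterior mean is a precision-weighted average: μ_n = (τ₀μ₀ + τ_data·x̄)/(τ₀+τ_data), with τ₀=1/σ₀² and τ_data=n/σ².
Here τ₀ = 1/94.4 = 0.010593 and τ_data = 29/1172.4 = 0.024736, so τ_n = 0.035329.
Rearranging for μ₀: μ₀ = (μ_n·τ_n − τ_data·x̄)/τ₀ = (285.6119·0.035329 − 0.024736·328.4) / 0.010593 = 1.967080/0.010593 ≈ 185.7.

μ₀ = 185.7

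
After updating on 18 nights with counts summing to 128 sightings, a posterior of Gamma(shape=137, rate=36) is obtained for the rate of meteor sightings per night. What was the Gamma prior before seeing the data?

Gamma(shape=9, rate=18)

A Gamma(α, β) prior (rate parametrization) on a Poisson rate with n observations summing to S gives posterior Gamma(α+S, β+n).
So α = 137 − 128 = 9 and β = 36 − 18 = 18.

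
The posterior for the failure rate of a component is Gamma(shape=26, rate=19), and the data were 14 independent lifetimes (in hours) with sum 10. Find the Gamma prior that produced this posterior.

Gamma(shape=12, rate=9)

For an exponential likelihood with a Gamma(α, β) prior on the rate, n observations with total T give posterior Gamma(α+n, β+T).
So α = 26 − 14 = 12 and β = 19 − 10 = 9.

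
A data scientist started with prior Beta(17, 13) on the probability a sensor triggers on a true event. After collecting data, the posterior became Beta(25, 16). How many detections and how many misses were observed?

A Beta(α, β) prior with s successes and f failures in binomial data gives a Beta(α+s, β+f) posterior.
So s = 25 − 17 = 8 and f = 16 − 13 = 3.

8 detections and 3 misses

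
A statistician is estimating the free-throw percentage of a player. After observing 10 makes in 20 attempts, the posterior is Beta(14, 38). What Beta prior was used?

Beta(4, 28)

Under Beta–binomial conjugacy the posterior parameters are (a+s, b+f).
So a = 14 − 10 = 4 and b = 38 − 10 = 28.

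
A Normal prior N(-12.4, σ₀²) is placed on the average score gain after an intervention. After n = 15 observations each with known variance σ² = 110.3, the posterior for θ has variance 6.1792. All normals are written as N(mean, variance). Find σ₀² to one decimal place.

σ₀² = 38.7

For the Normal–Normal model with known σ², precisions add: τ_n = τ₀ + n/σ².
So 1/σ₀² = 1/6.1792 − 15/110.3 = 0.161833 − 0.135993 = 0.025840.
Hence σ₀² = 1/0.025840 ≈ 38.7.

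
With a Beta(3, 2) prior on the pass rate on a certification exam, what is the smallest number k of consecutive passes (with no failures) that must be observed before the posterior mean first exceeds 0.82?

After k passes and 0 failures the posterior is Beta(3+k, 2), with mean (3+k)/(3+2+k).
Set (3+k)/(5+k) > 0.82 and solve: k > (0.82·5 − 3)/(1 − 0.82) = 6.111.
The smallest integer exceeding 6.111 is 7, and checking k=7: (10)/(12) = 0.8333 > 0.82.

k = 7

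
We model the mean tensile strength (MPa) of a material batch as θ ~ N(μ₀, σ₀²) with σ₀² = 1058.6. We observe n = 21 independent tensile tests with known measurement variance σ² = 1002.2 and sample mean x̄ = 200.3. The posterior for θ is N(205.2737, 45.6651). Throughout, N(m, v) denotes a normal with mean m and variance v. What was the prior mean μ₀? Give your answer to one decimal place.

The posterior mean is a precision-weighted average: μ_n = (τ₀μ₀ + τ_data·x̄)/(τ₀+τ_data), with τ₀=1/σ₀² and τ_data=n/σ².
Here τ₀ = 1/1058.6 = 0.000945 and τ_data = 21/1002.2 = 0.020954, so τ_n = 0.021899.
Rearranging for μ₀: μ₀ = (μ_n·τ_n − τ_data·x̄)/τ₀ = (205.2737·0.021899 − 0.020954·200.3) / 0.000945 = 0.298203/0.000945 ≈ 315.6.

μ₀ = 315.6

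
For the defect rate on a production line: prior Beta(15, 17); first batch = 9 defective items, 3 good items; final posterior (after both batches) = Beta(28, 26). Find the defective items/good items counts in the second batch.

4 defective items and 6 good items

Sequential conjugate updates are equivalent to a single update on the pooled data, so total successes = posterior α − prior α and total failures = posterior β − prior β.
Total across both batches: 28−15=13 defective items, 26−17=9 good items.
Subtract the first batch: 13−9=4 defective items and 9−3=6 good items.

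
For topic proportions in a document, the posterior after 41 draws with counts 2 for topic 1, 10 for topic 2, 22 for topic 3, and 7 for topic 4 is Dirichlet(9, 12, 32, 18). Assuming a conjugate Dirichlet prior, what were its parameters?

For a Dirichlet(α) prior with multinomial counts c, the posterior is Dirichlet(α + c) componentwise.
Subtract each count from the matching posterior parameter: 9−2=7, 12−10=2, 32−22=10, 18−7=11.

Dirichlet(7, 2, 10, 11)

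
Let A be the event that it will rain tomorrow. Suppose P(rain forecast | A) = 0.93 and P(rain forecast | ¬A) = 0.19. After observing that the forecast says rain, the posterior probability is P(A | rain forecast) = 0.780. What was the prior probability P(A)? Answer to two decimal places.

Bayes' rule in odds form gives O(A|E) = O(A)·[P(E|A)/P(E|¬A)], hence O(A) = O(A|E)/LR.
Posterior odds = 0.780/(1−0.780) = 3.5455. LR = 0.93/0.19 = 4.8947.
Prior odds = 3.5455/4.8947 = 0.7244, so P(A) = 0.7244/(1+0.7244) ≈ 0.42.

P(A) = 0.42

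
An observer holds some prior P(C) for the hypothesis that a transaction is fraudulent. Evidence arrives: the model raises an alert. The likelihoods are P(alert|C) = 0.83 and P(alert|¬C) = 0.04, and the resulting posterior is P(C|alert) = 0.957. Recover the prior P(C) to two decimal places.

P(C) = 0.52

Bayes' rule in odds form gives O(C|E) = O(C)·[P(E|C)/P(E|¬C)], hence O(C) = O(C|E)/LR.
Posterior odds = 0.957/(1−0.957) = 22.2558. LR = 0.83/0.04 = 20.7500.
Prior odds = 22.2558/20.7500 = 1.0726, so P(C) = 1.0726/(1+1.0726) ≈ 0.52.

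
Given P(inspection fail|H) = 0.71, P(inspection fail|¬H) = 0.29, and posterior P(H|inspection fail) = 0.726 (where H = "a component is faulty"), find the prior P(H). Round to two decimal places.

In odds form, posterior odds = prior odds × likelihood ratio, so prior odds = posterior odds ÷ LR.
Posterior odds = 0.726/(1−0.726) = 2.6496. LR = 0.71/0.29 = 2.4483.
Prior odds = 2.6496/2.4483 = 1.0822, so P(H) = 1.0822/(1+1.0822) ≈ 0.52.

P(H) = 0.52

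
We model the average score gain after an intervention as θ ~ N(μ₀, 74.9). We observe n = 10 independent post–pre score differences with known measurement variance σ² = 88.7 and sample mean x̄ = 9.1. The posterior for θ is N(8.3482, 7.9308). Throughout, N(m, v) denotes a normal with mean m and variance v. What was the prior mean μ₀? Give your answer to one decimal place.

μ₀ = 2.0

The posterior mean is a precision-weighted average: μ_n = (τ₀μ₀ + τ_data·x̄)/(τ₀+τ_data), with τ₀=1/σ₀² and τ_data=n/σ².
Here τ₀ = 1/74.9 = 0.013351 and τ_data = 10/88.7 = 0.112740, so τ_n = 0.126091.
Rearranging for μ₀: μ₀ = (μ_n·τ_n − τ_data·x̄)/τ₀ = (8.3482·0.126091 − 0.112740·9.1) / 0.013351 = 0.026699/0.013351 ≈ 2.0.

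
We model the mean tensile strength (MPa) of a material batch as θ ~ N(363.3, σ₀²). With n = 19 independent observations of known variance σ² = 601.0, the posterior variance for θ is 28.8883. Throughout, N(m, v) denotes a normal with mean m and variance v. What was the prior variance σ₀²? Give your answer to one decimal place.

σ₀² = 333.1

Posterior precision equals prior precision plus data precision: 1/σ_n² = 1/σ₀² + n/σ².
So 1/σ₀² = 1/28.8883 − 19/601.0 = 0.034616 − 0.031614 = 0.003002.
Hence σ₀² = 1/0.003002 ≈ 333.1.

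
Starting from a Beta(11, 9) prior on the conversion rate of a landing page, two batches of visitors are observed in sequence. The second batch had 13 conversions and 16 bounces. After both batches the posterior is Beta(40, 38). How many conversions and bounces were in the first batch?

16 conversions and 13 bounces

Because Beta–binomial updating is additive in the counts, the combined data contributed (α_post−α_prior, β_post−β_prior) successes and failures.
Total across both batches: 40−11=29 conversions, 38−9=29 bounces.
Subtract the second batch: 29−13=16 conversions and 29−16=13 bounces.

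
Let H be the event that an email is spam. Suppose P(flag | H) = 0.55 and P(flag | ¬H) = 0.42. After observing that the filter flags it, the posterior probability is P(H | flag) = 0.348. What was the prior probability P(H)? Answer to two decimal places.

P(H) = 0.29

Bayes' rule in odds form gives O(H|E) = O(H)·[P(E|H)/P(E|¬H)], hence O(H) = O(H|E)/LR.
Posterior odds = 0.348/(1−0.348) = 0.5337. LR = 0.55/0.42 = 1.3095.
Prior odds = 0.5337/1.3095 = 0.4076, so P(H) = 0.4076/(1+0.4076) ≈ 0.29.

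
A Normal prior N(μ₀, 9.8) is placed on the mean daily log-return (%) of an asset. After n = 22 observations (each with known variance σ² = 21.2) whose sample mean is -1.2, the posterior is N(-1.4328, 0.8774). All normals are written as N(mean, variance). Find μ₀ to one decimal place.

With known observation variance, the Normal–Normal posterior has precision τ_n = τ₀ + n/σ² and mean μ_n = (τ₀μ₀ + (n/σ²)x̄)/τ_n.
Here τ₀ = 1/9.8 = 0.102041 and τ_data = 22/21.2 = 1.037736, so τ_n = 1.139777.
Rearranging for μ₀: μ₀ = (μ_n·τ_n − τ_data·x̄)/τ₀ = (-1.4328·1.139777 − 1.037736·-1.2) / 0.102041 = -0.387789/0.102041 ≈ -3.8.

μ₀ = -3.8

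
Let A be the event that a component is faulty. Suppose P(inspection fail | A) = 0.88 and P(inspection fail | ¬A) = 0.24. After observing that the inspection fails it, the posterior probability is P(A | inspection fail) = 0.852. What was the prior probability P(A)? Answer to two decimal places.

P(A) = 0.61

Bayes' rule in odds form gives O(A|E) = O(A)·[P(E|A)/P(E|¬A)], hence O(A) = O(A|E)/LR.
Posterior odds = 0.852/(1−0.852) = 5.7568. LR = 0.88/0.24 = 3.6667.
Prior odds = 5.7568/3.6667 = 1.5700, so P(A) = 1.5700/(1+1.5700) ≈ 0.61.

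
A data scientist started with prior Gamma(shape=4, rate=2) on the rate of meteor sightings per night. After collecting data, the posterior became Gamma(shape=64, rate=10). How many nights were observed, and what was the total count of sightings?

n = 8 nights with total 60 sightings

A Gamma(α, β) prior (rate parametrization) on a Poisson rate with n observations summing to S gives posterior Gamma(α+S, β+n).
Matching: Σxᵢ = 64 − 4 = 60 and n = 10 − 2 = 8.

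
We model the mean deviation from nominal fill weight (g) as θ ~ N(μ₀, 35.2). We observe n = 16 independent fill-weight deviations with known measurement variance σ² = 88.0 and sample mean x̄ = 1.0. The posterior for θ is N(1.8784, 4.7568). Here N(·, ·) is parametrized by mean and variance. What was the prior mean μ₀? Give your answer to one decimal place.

μ₀ = 7.5

The posterior mean is a precision-weighted average: μ_n = (τ₀μ₀ + τ_data·x̄)/(τ₀+τ_data), with τ₀=1/σ₀² and τ_data=n/σ².
Here τ₀ = 1/35.2 = 0.028409 and τ_data = 16/88.0 = 0.181818, so τ_n = 0.210227.
Rearranging for μ₀: μ₀ = (μ_n·τ_n − τ_data·x̄)/τ₀ = (1.8784·0.210227 − 0.181818·1.0) / 0.028409 = 0.213072/0.028409 ≈ 7.5.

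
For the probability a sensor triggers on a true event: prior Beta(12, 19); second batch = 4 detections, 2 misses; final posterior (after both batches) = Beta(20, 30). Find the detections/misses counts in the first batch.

4 detections and 9 misses

Sequential conjugate updates are equivalent to a single update on the pooled data, so total successes = posterior α − prior α and total failures = posterior β − prior β.
Total across both batches: 20−12=8 detections, 30−19=11 misses.
Subtract the second batch: 8−4=4 detections and 11−2=9 misses.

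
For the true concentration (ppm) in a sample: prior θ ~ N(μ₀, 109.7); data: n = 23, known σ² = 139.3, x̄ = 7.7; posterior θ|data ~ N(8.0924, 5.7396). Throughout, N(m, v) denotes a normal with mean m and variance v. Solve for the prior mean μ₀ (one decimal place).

μ₀ = 15.2

The posterior mean is a precision-weighted average: μ_n = (τ₀μ₀ + τ_data·x̄)/(τ₀+τ_data), with τ₀=1/σ₀² and τ_data=n/σ².
Here τ₀ = 1/109.7 = 0.009116 and τ_data = 23/139.3 = 0.165111, so τ_n = 0.174227.
Rearranging for μ₀: μ₀ = (μ_n·τ_n − τ_data·x̄)/τ₀ = (8.0924·0.174227 − 0.165111·7.7) / 0.009116 = 0.138560/0.009116 ≈ 15.2.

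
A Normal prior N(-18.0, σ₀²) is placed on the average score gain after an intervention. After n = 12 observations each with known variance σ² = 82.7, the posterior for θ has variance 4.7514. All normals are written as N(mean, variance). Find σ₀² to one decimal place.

σ₀² = 15.3

For the Normal–Normal model with known σ², precisions add: τ_n = τ₀ + n/σ².
So 1/σ₀² = 1/4.7514 − 12/82.7 = 0.210464 − 0.145103 = 0.065361.
Hence σ₀² = 1/0.065361 ≈ 15.3.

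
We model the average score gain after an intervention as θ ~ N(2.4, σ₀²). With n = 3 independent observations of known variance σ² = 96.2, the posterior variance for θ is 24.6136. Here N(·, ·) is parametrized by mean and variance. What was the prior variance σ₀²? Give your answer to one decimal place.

σ₀² = 105.9

For the Normal–Normal model with known σ², precisions add: τ_n = τ₀ + n/σ².
So 1/σ₀² = 1/24.6136 − 3/96.2 = 0.040628 − 0.031185 = 0.009443.
Hence σ₀² = 1/0.009443 ≈ 105.9.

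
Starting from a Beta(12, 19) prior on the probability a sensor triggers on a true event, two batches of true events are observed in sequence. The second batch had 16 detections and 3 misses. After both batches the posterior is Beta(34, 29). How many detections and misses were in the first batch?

Sequential conjugate updates are equivalent to a single update on the pooled data, so total successes = posterior α − prior α and total failures = posterior β − prior β.
Total across both batches: 34−12=22 detections, 29−19=10 misses.
Subtract the second batch: 22−16=6 detections and 10−3=7 misses.

6 detections and 7 misses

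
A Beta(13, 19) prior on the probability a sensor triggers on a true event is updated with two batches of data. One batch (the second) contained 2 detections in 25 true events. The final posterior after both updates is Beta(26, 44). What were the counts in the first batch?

11 detections and 2 misses

Because Beta–binomial updating is additive in the counts, the combined data contributed (α_post−α_prior, β_post−β_prior) successes and failures.
Total across both batches: 26−13=13 detections, 44−19=25 misses.
Subtract the second batch: 13−2=11 detections and 25−23=2 misses.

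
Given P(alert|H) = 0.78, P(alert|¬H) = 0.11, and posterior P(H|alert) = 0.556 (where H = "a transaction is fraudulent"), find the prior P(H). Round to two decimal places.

In odds form, posterior odds = prior odds × likelihood ratio, so prior odds = posterior odds ÷ LR.
Posterior odds = 0.556/(1−0.556) = 1.2523. LR = 0.78/0.11 = 7.0909.
Prior odds = 1.2523/7.0909 = 0.1766, so P(H) = 0.1766/(1+0.1766) ≈ 0.15.

P(H) = 0.15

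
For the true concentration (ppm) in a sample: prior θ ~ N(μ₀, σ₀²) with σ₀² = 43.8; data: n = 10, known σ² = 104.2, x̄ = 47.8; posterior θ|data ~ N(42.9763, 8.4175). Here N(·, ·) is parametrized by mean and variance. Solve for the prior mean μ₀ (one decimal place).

The posterior mean is a precision-weighted average: μ_n = (τ₀μ₀ + τ_data·x̄)/(τ₀+τ_data), with τ₀=1/σ₀² and τ_data=n/σ².
Here τ₀ = 1/43.8 = 0.022831 and τ_data = 10/104.2 = 0.095969, so τ_n = 0.118800.
Rearranging for μ₀: μ₀ = (μ_n·τ_n − τ_data·x̄)/τ₀ = (42.9763·0.118800 − 0.095969·47.8) / 0.022831 = 0.518266/0.022831 ≈ 22.7.

μ₀ = 22.7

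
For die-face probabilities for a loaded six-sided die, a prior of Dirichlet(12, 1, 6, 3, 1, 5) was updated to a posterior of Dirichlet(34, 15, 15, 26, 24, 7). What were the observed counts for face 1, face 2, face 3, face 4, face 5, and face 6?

counts (22, 14, 9, 23, 23, 2)

For a Dirichlet(α) prior with multinomial counts c, the posterior is Dirichlet(α + c) componentwise.
Counts are posterior − prior componentwise: 34−12=22, 15−1=14, 15−6=9, 26−3=23, 24−1=23, 7−5=2.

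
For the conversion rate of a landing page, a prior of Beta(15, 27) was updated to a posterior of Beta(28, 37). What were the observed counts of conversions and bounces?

A Beta(a, b) prior with s successes and f failures in binomial data gives a Beta(a+s, b+f) posterior.
So s = 28 − 15 = 13 and f = 37 − 27 = 10.

13 conversions and 10 bounces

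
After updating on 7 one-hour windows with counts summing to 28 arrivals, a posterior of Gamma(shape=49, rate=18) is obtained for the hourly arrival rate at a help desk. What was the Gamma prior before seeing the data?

A Gamma(α, β) prior (rate parametrization) on a Poisson rate with n observations summing to S gives posterior Gamma(α+S, β+n).
So α = 49 − 28 = 21 and β = 18 − 7 = 11.

Gamma(shape=21, rate=11)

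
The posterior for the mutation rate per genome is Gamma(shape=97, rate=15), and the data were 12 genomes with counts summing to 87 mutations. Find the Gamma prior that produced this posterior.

Gamma–Poisson conjugacy: posterior shape = α + Σxᵢ, posterior rate = β + n.
So α = 97 − 87 = 10 and β = 15 − 12 = 3.

Gamma(shape=10, rate=3)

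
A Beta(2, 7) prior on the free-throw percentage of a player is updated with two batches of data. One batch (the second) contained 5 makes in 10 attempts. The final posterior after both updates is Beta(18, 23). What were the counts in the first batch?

Sequential conjugate updates are equivalent to a single update on the pooled data, so total successes = posterior α − prior α and total failures = posterior β − prior β.
Total across both batches: 18−2=16 makes, 23−7=16 misses.
Subtract the second batch: 16−5=11 makes and 16−5=11 misses.

11 makes and 11 misses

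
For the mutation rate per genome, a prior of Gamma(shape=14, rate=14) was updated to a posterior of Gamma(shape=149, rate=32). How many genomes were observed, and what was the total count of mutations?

n = 18 genomes with total 135 mutations

Gamma–Poisson conjugacy: posterior shape = α + Σxᵢ, posterior rate = β + n.
Matching: Σxᵢ = 149 − 14 = 135 and n = 32 − 14 = 18.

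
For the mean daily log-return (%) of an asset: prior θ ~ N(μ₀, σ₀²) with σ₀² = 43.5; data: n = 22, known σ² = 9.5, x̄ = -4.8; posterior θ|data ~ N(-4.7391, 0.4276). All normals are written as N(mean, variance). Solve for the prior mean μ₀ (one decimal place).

With known observation variance, the Normal–Normal posterior has precision τ_n = τ₀ + n/σ² and mean μ_n = (τ₀μ₀ + (n/σ²)x̄)/τ_n.
Here τ₀ = 1/43.5 = 0.022989 and τ_data = 22/9.5 = 2.315789, so τ_n = 2.338778.
Rearranging for μ₀: μ₀ = (μ_n·τ_n − τ_data·x̄)/τ₀ = (-4.7391·2.338778 − 2.315789·-4.8) / 0.022989 = 0.032084/0.022989 ≈ 1.4.

μ₀ = 1.4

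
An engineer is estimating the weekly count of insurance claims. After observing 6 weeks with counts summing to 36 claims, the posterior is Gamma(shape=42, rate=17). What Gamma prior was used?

Gamma(shape=6, rate=11)

A Gamma(α, β) prior (rate parametrization) on a Poisson rate with n observations summing to S gives posterior Gamma(α+S, β+n).
So α = 42 − 36 = 6 and β = 17 − 6 = 11.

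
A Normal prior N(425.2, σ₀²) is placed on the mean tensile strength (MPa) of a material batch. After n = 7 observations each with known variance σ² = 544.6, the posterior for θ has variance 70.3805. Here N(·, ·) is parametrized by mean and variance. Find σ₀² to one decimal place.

σ₀² = 738.0

For the Normal–Normal model with known σ², precisions add: τ_n = τ₀ + n/σ².
So 1/σ₀² = 1/70.3805 − 7/544.6 = 0.014208 − 0.012853 = 0.001355.
Hence σ₀² = 1/0.001355 ≈ 738.0.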